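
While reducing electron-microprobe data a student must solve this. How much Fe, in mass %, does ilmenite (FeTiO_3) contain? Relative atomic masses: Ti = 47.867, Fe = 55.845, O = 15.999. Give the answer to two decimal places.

Formula mass = 1×55.845 + 1×47.867 + 3×15.999 = 151.709 g/mol, of which 55.845 g is Fe.
So Fe makes up 55.845/151.709 = 0.3681 of the mass, i.e. 36.81%.

36.81 mass %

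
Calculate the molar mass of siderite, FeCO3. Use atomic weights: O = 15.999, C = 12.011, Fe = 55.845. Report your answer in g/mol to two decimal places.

M = 1*55.845 + 1*12.011 + 3*15.999

115.85 g/mol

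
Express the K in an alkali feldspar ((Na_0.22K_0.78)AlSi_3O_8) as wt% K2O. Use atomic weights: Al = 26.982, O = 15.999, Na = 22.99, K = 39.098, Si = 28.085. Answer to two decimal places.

Formula mass = 274.783 g/mol.
0.78 K → 0.3900 mol K2O per formula unit; M(K2O) = 94.195, so K2O mass = 36.736 g.
36.736/274.783 × 100 = 13.37 wt%.

13.37 wt%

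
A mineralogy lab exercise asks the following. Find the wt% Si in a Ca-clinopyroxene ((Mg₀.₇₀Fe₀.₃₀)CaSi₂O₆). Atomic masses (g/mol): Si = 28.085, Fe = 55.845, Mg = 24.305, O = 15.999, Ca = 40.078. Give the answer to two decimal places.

24.85 wt%

M((Mg₀.₇₀Fe₀.₃₀)CaSi₂O₆) = 226.009 g/mol.
Si contributes 2 × 28.085 = 56.170 g per mole.
56.170/226.009 = 0.2485 → 24.85%.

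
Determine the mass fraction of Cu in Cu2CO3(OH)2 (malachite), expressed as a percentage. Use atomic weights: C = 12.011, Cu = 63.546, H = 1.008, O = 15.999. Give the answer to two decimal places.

57.48 wt%

M(Cu2CO3(OH)2) = 221.114 g/mol.
Cu contributes 2 × 63.546 = 127.092 g per mole.
127.092/221.114 = 0.5748 → 57.48%.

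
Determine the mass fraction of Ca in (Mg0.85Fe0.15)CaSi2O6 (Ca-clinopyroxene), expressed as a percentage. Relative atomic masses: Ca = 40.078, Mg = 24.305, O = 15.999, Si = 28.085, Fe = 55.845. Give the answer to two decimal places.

Molar mass of (Mg0.85Fe0.15)CaSi2O6: 0.85*24.305 + 0.15*55.845 + 1*40.078 + 2*28.085 + 6*15.999 = 221.278 g/mol.
Mass of Ca per formula unit: 1 × 40.078 = 40.078 g.
Weight fraction Ca = 40.078 / 221.278 = 0.1811.

18.11 wt%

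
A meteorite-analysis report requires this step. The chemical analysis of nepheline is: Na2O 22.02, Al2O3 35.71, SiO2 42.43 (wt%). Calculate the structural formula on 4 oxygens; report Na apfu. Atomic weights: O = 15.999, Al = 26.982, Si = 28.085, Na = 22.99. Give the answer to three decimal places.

1.008 Na apfu

Na2O (M=61.979): mol = 0.35528; Na = 0.71056, O = 0.35528.
Al2O3 (M=101.961): mol = 0.35023; Al = 0.70046, O = 1.05069.
SiO2 (M=60.083): mol = 0.70619; Si = 0.70619, O = 1.41238.
ΣO = 2.81835; factor = 4/ΣO = 1.41927.
Na apfu = 0.71056 × 1.41927 = 1.008.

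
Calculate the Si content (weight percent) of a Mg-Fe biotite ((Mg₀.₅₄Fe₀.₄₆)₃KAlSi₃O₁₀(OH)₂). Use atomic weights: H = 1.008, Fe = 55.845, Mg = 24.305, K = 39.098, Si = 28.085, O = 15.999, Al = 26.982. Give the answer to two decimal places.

Molar mass of (Mg₀.₅₄Fe₀.₄₆)₃KAlSi₃O₁₀(OH)₂: 1.62×24.305 + 1.38×55.845 + 1×39.098 + 1×26.982 + 3×28.085 + 12×15.999 + 2×1.008 = 460.779 g/mol.
Mass of Si per formula unit: 3 × 28.085 = 84.255 g.
Weight fraction Si = 84.255 / 460.779 = 0.1829.

18.29 weight percent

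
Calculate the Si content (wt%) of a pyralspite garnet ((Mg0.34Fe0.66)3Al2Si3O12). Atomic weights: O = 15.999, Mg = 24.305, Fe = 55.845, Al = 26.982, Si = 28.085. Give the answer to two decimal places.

18.10 wt%

Molar mass of (Mg0.34Fe0.66)3Al2Si3O12: 1.02·24.305 + 1.98·55.845 + 2·26.982 + 3·28.085 + 12·15.999 = 465.571 g/mol.
Mass of Si per formula unit: 3 × 28.085 = 84.255 g.
Weight fraction Si = 84.255 / 465.571 = 0.1810.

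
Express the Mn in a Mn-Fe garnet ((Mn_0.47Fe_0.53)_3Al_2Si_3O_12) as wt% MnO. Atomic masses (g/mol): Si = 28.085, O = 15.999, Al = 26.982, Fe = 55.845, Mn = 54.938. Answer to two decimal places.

Molar mass of (Mn_0.47Fe_0.53)_3Al_2Si_3O_12 = 1.41·54.938 + 1.59·55.845 + 2·26.982 + 3·28.085 + 12·15.999 = 496.463 g/mol.
Each formula unit contains 1.41 Mn, equivalent to 1.41/1 = 1.4100 mol MnO.
M(MnO) = 1×54.938 + 1×15.999 = 70.937 g/mol.
Mass of MnO per formula unit = 1.4100 × 70.937 = 100.021 g.
MnO wt% = 100.021 / 496.463 × 100 = 20.15%.

20.15 wt%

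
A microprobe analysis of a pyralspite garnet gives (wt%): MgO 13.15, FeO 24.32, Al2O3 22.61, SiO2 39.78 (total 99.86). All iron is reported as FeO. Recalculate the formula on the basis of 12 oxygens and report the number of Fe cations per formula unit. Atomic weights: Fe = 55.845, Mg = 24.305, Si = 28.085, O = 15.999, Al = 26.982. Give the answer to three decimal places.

1.530 Fe apfu

MgO: 13.15/40.304 = 0.32627 mol → 0.32627 mol Mg, 0.32627 mol O.
FeO: 24.32/71.844 = 0.33851 mol → 0.33851 mol Fe, 0.33851 mol O.
Al2O3: 22.61/101.961 = 0.22175 mol → 0.44350 mol Al, 0.66525 mol O.
SiO2: 39.78/60.083 = 0.66208 mol → 0.66208 mol Si, 1.32416 mol O.
Total oxygen = 2.65419 mol. Normalization factor = 12/2.65419 = 4.52115.
Fe per 12 O = 0.33851 × 4.52115 = 1.530.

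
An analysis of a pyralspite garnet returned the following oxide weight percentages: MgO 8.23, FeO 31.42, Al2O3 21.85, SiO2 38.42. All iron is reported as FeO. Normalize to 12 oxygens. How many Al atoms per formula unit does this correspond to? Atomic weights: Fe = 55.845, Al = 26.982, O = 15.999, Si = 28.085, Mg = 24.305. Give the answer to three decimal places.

MgO (M=40.304): mol = 0.20420; Mg = 0.20420, O = 0.20420.
FeO (M=71.844): mol = 0.43734; Fe = 0.43734, O = 0.43734.
Al2O3 (M=101.961): mol = 0.21430; Al = 0.42860, O = 0.64290.
SiO2 (M=60.083): mol = 0.63945; Si = 0.63945, O = 1.27890.
ΣO = 2.56334; factor = 12/ΣO = 4.68139.
Al apfu = 0.42860 × 4.68139 = 2.006.

2.006 Al apfu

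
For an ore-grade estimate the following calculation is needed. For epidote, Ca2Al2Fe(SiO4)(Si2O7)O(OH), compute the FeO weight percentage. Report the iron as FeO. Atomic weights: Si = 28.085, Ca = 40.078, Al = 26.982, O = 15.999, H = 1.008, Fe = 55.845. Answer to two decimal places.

M(Ca2Al2Fe(SiO4)(Si2O7)O(OH)) = 483.215 g/mol; M(FeO) = 71.844 g/mol.
Moles FeO per formula unit = 1 Fe ÷ 1 = 1.0000.
FeO fraction = (1.0000 × 71.844) / 483.215 = 71.844/483.215 = 0.1487.

14.87 wt%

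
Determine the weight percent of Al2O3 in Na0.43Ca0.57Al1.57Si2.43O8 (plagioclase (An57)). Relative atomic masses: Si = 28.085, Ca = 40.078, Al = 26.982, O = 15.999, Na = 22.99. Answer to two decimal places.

Molar mass of Na0.43Ca0.57Al1.57Si2.43O8 = 0.43·22.99 + 0.57·40.078 + 1.57·26.982 + 2.43·28.085 + 8·15.999 = 271.330 g/mol.
Each formula unit contains 1.57 Al, equivalent to 1.57/2 = 0.7850 mol Al2O3.
M(Al2O3) = 2×26.982 + 3×15.999 = 101.961 g/mol.
Mass of Al2O3 per formula unit = 0.7850 × 101.961 = 80.039 g.
Al2O3 wt% = 80.039 / 271.330 × 100 = 29.50%.

29.50 wt%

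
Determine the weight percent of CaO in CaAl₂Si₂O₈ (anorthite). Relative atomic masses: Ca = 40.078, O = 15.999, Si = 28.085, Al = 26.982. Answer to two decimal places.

20.16 wt%

Molar mass of CaAl₂Si₂O₈ = 1*40.078 + 2*26.982 + 2*28.085 + 8*15.999 = 278.204 g/mol.
Each formula unit contains 1 Ca, equivalent to 1/1 = 1.0000 mol CaO.
M(CaO) = 1×40.078 + 1×15.999 = 56.077 g/mol.
Mass of CaO per formula unit = 1.0000 × 56.077 = 56.077 g.
CaO wt% = 56.077 / 278.204 × 100 = 20.16%.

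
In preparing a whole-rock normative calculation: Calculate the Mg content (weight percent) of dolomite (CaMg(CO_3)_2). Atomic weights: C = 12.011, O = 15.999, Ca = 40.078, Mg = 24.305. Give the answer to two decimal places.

M(CaMg(CO_3)_2) = 184.399 g/mol.
Mg contributes 1 × 24.305 = 24.305 g per mole.
24.305/184.399 = 0.1318 → 13.18%.

13.18 weight percent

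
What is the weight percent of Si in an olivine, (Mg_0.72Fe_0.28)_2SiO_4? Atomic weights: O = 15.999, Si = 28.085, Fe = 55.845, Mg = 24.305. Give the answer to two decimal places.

17.74 mass %

M((Mg_0.72Fe_0.28)_2SiO_4) = 158.353 g/mol.
Si contributes 1 × 28.085 = 28.085 g per mole.
28.085/158.353 = 0.1774 → 17.74%.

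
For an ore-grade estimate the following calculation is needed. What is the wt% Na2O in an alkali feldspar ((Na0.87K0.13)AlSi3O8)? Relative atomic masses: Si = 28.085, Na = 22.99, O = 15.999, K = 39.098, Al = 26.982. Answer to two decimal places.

10.20 wt%

Molar mass of (Na0.87K0.13)AlSi3O8 = 0.87×22.99 + 0.13×39.098 + 1×26.982 + 3×28.085 + 8×15.999 = 264.313 g/mol.
Each formula unit contains 0.87 Na, equivalent to 0.87/2 = 0.4350 mol Na2O.
M(Na2O) = 2×22.99 + 1×15.999 = 61.979 g/mol.
Mass of Na2O per formula unit = 0.4350 × 61.979 = 26.961 g.
Na2O wt% = 26.961 / 264.313 × 100 = 10.20%.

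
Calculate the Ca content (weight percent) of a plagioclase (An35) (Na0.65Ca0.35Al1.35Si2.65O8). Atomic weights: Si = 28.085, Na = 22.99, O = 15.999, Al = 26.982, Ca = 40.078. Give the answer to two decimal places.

M(Na0.65Ca0.35Al1.35Si2.65O8) = 267.814 g/mol.
Ca contributes 0.35 × 40.078 = 14.027 g per mole.
14.027/267.814 = 0.0524 → 5.24%.

5.24 weight percent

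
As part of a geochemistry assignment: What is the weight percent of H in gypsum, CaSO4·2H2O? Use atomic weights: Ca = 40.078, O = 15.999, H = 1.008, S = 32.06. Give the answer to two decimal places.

2.34 weight percent

M(CaSO4·2H2O) = 172.164 g/mol.
H contributes 4 × 1.008 = 4.032 g per mole.
4.032/172.164 = 0.0234 → 2.34%.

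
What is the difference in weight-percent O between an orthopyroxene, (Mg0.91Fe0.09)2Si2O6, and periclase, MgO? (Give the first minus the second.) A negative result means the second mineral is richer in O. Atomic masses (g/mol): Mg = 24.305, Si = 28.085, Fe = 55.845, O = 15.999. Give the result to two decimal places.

6.80 percentage points

M((Mg0.91Fe0.09)2Si2O6) = 206.451 g/mol, so wt% O = 95.994/206.451 × 100 = 46.50%.
M(MgO) = 40.304 g/mol, so wt% O = 15.999/40.304 × 100 = 39.70%.
46.50 − 39.70 = 6.80 pp.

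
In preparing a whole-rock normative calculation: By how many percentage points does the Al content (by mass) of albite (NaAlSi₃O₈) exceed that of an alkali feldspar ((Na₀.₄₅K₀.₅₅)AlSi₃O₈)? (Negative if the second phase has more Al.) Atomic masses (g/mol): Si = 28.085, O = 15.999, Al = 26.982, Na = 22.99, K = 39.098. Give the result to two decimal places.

First mineral: 26.982 g Al in 262.219 g formula = 10.29 wt% Al.
Second mineral: 26.982 g Al in 271.078 g formula = 9.95 wt% Al.
10.29% − 9.95% gives a difference of 0.34 percentage points.

0.34 percentage points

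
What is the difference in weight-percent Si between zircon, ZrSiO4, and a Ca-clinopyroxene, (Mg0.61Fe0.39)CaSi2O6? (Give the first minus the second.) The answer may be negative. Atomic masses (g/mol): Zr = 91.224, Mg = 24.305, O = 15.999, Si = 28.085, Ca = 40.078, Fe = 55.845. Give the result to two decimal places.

-9.22 percentage points

M(ZrSiO4) = 183.305 g/mol, so wt% Si = 28.085/183.305 × 100 = 15.32%.
M((Mg0.61Fe0.39)CaSi2O6) = 228.848 g/mol, so wt% Si = 56.170/228.848 × 100 = 24.54%.
15.32 − 24.54 = -9.22 pp.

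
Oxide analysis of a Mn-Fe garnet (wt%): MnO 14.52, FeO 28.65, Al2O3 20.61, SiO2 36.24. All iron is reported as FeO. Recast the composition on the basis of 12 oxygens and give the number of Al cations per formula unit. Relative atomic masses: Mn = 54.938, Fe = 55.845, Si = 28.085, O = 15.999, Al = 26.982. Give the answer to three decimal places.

MnO: 14.52/70.937 = 0.20469 mol → 0.20469 mol Mn, 0.20469 mol O.
FeO: 28.65/71.844 = 0.39878 mol → 0.39878 mol Fe, 0.39878 mol O.
Al2O3: 20.61/101.961 = 0.20214 mol → 0.40428 mol Al, 0.60642 mol O.
SiO2: 36.24/60.083 = 0.60317 mol → 0.60317 mol Si, 1.20634 mol O.
Total oxygen = 2.41623 mol. Normalization factor = 12/2.41623 = 4.96641.
Al per 12 O = 0.40428 × 4.96641 = 2.008.

2.008 Al apfu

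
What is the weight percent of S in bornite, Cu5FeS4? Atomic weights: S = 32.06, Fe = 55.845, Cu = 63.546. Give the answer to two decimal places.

M(Cu5FeS4) = 501.815 g/mol.
S contributes 4 × 32.06 = 128.240 g per mole.
128.240/501.815 = 0.2556 → 25.56%.

25.56 wt%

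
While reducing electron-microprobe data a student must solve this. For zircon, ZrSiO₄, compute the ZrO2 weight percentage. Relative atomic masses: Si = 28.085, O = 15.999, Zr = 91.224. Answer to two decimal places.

Molar mass of ZrSiO₄ = 1·91.224 + 1·28.085 + 4·15.999 = 183.305 g/mol.
Each formula unit contains 1 Zr, equivalent to 1/1 = 1.0000 mol ZrO2.
M(ZrO2) = 1×91.224 + 2×15.999 = 123.222 g/mol.
Mass of ZrO2 per formula unit = 1.0000 × 123.222 = 123.222 g.
ZrO2 wt% = 123.222 / 183.305 × 100 = 67.22%.

67.22 wt%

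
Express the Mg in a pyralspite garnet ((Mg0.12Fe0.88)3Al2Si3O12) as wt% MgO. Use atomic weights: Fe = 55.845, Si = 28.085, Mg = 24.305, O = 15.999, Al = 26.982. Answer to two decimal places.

2.98 wt%

M((Mg0.12Fe0.88)3Al2Si3O12) = 486.388 g/mol; M(MgO) = 40.304 g/mol.
Moles MgO per formula unit = 0.36 Mg ÷ 1 = 0.3600.
MgO fraction = (0.3600 × 40.304) / 486.388 = 14.509/486.388 = 0.0298.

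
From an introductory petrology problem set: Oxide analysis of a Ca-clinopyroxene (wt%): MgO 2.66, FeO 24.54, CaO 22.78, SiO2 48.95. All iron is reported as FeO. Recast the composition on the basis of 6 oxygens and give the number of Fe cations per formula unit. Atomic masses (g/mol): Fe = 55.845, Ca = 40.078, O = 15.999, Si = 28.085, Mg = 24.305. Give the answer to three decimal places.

2.66 wt% MgO ÷ 40.304 g/mol = 0.06600 mol, giving 0.06600 Mg and 0.06600 O.
24.54 wt% FeO ÷ 71.844 g/mol = 0.34157 mol, giving 0.34157 Fe and 0.34157 O.
22.78 wt% CaO ÷ 56.077 g/mol = 0.40623 mol, giving 0.40623 Ca and 0.40623 O.
48.95 wt% SiO2 ÷ 60.083 g/mol = 0.81471 mol, giving 0.81471 Si and 1.62942 O.
Oxygen sums to 2.44322; scaling by 6/2.44322 = 2.45578 puts the formula on 6 O.
Fe: 0.34157 × 2.45578 = 0.839 atoms per formula unit.

0.839 Fe apfu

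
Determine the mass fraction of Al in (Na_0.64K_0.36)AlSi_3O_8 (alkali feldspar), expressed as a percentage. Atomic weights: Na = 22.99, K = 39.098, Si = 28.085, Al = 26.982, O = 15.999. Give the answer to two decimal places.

10.07 wt%

M((Na_0.64K_0.36)AlSi_3O_8) = 268.018 g/mol.
Al contributes 1 × 26.982 = 26.982 g per mole.
26.982/268.018 = 0.1007 → 10.07%.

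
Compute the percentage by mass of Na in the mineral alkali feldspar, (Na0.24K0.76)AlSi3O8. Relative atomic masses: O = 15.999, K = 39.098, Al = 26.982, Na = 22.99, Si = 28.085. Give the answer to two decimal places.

Molar mass of (Na0.24K0.76)AlSi3O8: 0.24×22.99 + 0.76×39.098 + 1×26.982 + 3×28.085 + 8×15.999 = 274.461 g/mol.
Mass of Na per formula unit: 0.24 × 22.99 = 5.518 g.
Weight fraction Na = 5.518 / 274.461 = 0.0201.

2.01 mass %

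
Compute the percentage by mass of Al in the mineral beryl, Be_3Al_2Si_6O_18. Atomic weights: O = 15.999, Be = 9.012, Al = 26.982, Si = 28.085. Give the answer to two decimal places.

Formula mass = 3*9.012 + 2*26.982 + 6*28.085 + 18*15.999 = 537.492 g/mol, of which 53.964 g is Al.
So Al makes up 53.964/537.492 = 0.1004 of the mass, i.e. 10.04%.

10.04 wt%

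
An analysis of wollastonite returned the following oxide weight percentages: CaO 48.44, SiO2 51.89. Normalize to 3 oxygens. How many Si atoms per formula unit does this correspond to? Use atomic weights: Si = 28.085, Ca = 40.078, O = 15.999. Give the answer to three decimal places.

1.000 Si apfu

48.44 wt% CaO ÷ 56.077 g/mol = 0.86381 mol, giving 0.86381 Ca and 0.86381 O.
51.89 wt% SiO2 ÷ 60.083 g/mol = 0.86364 mol, giving 0.86364 Si and 1.72728 O.
Oxygen sums to 2.59109; scaling by 3/2.59109 = 1.15781 puts the formula on 3 O.
Si: 0.86364 × 1.15781 = 1.000 atoms per formula unit.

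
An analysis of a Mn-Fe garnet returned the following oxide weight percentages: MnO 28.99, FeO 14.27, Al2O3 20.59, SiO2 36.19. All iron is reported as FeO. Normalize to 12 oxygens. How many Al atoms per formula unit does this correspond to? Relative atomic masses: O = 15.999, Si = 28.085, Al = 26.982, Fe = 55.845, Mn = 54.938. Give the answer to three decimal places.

MnO (M=70.937): mol = 0.40867; Mn = 0.40867, O = 0.40867.
FeO (M=71.844): mol = 0.19862; Fe = 0.19862, O = 0.19862.
Al2O3 (M=101.961): mol = 0.20194; Al = 0.40388, O = 0.60582.
SiO2 (M=60.083): mol = 0.60233; Si = 0.60233, O = 1.20466.
ΣO = 2.41777; factor = 12/ΣO = 4.96325.
Al apfu = 0.40388 × 4.96325 = 2.005.

2.005 Al apfu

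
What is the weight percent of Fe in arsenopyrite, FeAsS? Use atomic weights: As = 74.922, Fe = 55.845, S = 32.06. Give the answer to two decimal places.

Formula mass = 1·55.845 + 1·74.922 + 1·32.06 = 162.827 g/mol, of which 55.845 g is Fe.
So Fe makes up 55.845/162.827 = 0.3430 of the mass, i.e. 34.30%.

34.30 wt%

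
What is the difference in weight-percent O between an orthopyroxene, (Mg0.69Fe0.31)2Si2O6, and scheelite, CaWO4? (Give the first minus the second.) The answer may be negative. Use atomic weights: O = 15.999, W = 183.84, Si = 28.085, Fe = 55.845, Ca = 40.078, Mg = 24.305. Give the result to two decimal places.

21.34 percentage points

First mineral: 95.994 g O in 220.329 g formula = 43.57 wt% O.
Second mineral: 63.996 g O in 287.914 g formula = 22.23 wt% O.
43.57% − 22.23% gives a difference of 21.34 percentage points.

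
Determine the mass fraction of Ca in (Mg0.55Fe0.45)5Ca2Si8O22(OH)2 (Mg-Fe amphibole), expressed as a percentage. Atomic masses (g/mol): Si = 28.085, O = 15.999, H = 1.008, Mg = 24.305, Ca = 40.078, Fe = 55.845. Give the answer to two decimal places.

9.07 mass %

M((Mg0.55Fe0.45)5Ca2Si8O22(OH)2) = 883.318 g/mol.
Ca contributes 2 × 40.078 = 80.156 g per mole.
80.156/883.318 = 0.0907 → 9.07%.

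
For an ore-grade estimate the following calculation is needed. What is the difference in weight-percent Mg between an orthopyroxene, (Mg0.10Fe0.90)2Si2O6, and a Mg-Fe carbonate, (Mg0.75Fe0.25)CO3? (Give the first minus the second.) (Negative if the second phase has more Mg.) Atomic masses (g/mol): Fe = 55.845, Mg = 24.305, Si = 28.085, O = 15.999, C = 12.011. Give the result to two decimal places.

-17.88 percentage points

M((Mg0.10Fe0.90)2Si2O6) = 257.546 g/mol, so wt% Mg = 4.861/257.546 × 100 = 1.89%.
M((Mg0.75Fe0.25)CO3) = 92.198 g/mol, so wt% Mg = 18.229/92.198 × 100 = 19.77%.
1.89 − 19.77 = -17.88 pp.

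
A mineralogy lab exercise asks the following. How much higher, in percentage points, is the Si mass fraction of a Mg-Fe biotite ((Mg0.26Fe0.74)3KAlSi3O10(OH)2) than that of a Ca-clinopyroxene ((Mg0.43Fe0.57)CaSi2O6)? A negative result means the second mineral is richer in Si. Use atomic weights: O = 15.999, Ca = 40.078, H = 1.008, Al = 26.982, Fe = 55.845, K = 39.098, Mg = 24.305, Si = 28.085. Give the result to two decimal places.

-6.66 percentage points

M((Mg0.26Fe0.74)3KAlSi3O10(OH)2) = 487.273 g/mol, so wt% Si = 84.255/487.273 × 100 = 17.29%.
M((Mg0.43Fe0.57)CaSi2O6) = 234.525 g/mol, so wt% Si = 56.170/234.525 × 100 = 23.95%.
17.29 − 23.95 = -6.66 pp.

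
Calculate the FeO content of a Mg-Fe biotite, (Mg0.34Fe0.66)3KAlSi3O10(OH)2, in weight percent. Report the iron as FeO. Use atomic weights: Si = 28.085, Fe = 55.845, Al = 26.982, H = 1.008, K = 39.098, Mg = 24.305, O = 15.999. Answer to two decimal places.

29.65 wt%

M((Mg0.34Fe0.66)3KAlSi3O10(OH)2) = 479.703 g/mol; M(FeO) = 71.844 g/mol.
Moles FeO per formula unit = 1.98 Fe ÷ 1 = 1.9800.
FeO fraction = (1.9800 × 71.844) / 479.703 = 142.251/479.703 = 0.2965.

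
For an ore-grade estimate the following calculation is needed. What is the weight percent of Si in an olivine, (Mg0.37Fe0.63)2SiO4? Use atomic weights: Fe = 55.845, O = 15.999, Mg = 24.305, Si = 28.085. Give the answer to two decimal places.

Formula mass = 0.74×24.305 + 1.26×55.845 + 1×28.085 + 4×15.999 = 180.431 g/mol, of which 28.085 g is Si.
So Si makes up 28.085/180.431 = 0.1557 of the mass, i.e. 15.57%.

15.57 weight percent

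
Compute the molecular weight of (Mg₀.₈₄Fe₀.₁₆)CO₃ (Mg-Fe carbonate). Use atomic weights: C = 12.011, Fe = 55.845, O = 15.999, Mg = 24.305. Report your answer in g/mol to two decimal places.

89.36 g/mol

The formula mass is the sum 0.84*24.305 + 0.16*55.845 + 1*12.011 + 3*15.999.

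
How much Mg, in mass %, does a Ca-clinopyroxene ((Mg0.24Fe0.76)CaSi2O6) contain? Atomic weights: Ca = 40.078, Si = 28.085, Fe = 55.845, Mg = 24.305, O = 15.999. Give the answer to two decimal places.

M((Mg0.24Fe0.76)CaSi2O6) = 240.517 g/mol.
Mg contributes 0.24 × 24.305 = 5.833 g per mole.
5.833/240.517 = 0.0243 → 2.43%.

2.43 mass %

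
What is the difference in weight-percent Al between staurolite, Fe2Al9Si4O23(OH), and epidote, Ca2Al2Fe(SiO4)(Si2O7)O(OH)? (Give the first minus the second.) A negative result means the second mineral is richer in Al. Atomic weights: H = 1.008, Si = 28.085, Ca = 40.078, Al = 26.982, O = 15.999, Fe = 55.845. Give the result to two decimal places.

First mineral: 242.838 g Al in 851.852 g formula = 28.51 wt% Al.
Second mineral: 53.964 g Al in 483.215 g formula = 11.17 wt% Al.
28.51% − 11.17% gives a difference of 17.34 percentage points.

17.34 percentage points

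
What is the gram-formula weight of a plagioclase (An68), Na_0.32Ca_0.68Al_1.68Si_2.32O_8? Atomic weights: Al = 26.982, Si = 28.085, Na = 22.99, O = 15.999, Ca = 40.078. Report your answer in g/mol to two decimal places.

M = 0.32*22.99 + 0.68*40.078 + 1.68*26.982 + 2.32*28.085 + 8*15.999

273.09 g/mol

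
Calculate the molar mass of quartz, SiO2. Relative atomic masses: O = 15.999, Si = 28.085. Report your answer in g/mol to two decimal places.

60.08 g/mol

The formula mass is the sum 1*28.085 + 2*15.999.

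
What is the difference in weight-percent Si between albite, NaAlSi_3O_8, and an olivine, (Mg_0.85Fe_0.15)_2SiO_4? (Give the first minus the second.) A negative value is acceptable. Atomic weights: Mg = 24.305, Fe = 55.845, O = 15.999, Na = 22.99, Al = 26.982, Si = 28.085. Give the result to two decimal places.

13.43 percentage points

M(NaAlSi_3O_8) = 262.219 g/mol, so wt% Si = 84.255/262.219 × 100 = 32.13%.
M((Mg_0.85Fe_0.15)_2SiO_4) = 150.153 g/mol, so wt% Si = 28.085/150.153 × 100 = 18.70%.
32.13 − 18.70 = 13.43 pp.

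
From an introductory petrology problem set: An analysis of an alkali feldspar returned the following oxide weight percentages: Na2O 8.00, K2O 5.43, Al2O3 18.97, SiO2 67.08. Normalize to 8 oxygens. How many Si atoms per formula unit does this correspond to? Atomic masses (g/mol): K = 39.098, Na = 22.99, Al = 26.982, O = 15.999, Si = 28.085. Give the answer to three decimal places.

2.999 Si apfu

Na2O (M=61.979): mol = 0.12908; Na = 0.25816, O = 0.12908.
K2O (M=94.195): mol = 0.05765; K = 0.11530, O = 0.05765.
Al2O3 (M=101.961): mol = 0.18605; Al = 0.37210, O = 0.55815.
SiO2 (M=60.083): mol = 1.11646; Si = 1.11646, O = 2.23292.
ΣO = 2.97780; factor = 8/ΣO = 2.68655.
Si apfu = 1.11646 × 2.68655 = 2.999.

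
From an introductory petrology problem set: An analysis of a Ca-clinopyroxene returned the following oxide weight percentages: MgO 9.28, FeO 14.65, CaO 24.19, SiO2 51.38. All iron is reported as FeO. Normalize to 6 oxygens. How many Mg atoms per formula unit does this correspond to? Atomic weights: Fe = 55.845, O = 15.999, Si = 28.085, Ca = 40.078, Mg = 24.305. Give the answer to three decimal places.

0.536 Mg apfu

9.28 wt% MgO ÷ 40.304 g/mol = 0.23025 mol, giving 0.23025 Mg and 0.23025 O.
14.65 wt% FeO ÷ 71.844 g/mol = 0.20391 mol, giving 0.20391 Fe and 0.20391 O.
24.19 wt% CaO ÷ 56.077 g/mol = 0.43137 mol, giving 0.43137 Ca and 0.43137 O.
51.38 wt% SiO2 ÷ 60.083 g/mol = 0.85515 mol, giving 0.85515 Si and 1.71030 O.
Oxygen sums to 2.57583; scaling by 6/2.57583 = 2.32935 puts the formula on 6 O.
Mg: 0.23025 × 2.32935 = 0.536 atoms per formula unit.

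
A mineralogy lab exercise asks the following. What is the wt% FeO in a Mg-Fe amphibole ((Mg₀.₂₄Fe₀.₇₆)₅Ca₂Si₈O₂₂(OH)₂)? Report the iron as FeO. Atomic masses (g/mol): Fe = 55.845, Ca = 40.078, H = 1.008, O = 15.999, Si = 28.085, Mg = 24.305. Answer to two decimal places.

29.29 wt%

M((Mg₀.₂₄Fe₀.₇₆)₅Ca₂Si₈O₂₂(OH)₂) = 932.205 g/mol; M(FeO) = 71.844 g/mol.
Moles FeO per formula unit = 3.80 Fe ÷ 1 = 3.8000.
FeO fraction = (3.8000 × 71.844) / 932.205 = 273.007/932.205 = 0.2929.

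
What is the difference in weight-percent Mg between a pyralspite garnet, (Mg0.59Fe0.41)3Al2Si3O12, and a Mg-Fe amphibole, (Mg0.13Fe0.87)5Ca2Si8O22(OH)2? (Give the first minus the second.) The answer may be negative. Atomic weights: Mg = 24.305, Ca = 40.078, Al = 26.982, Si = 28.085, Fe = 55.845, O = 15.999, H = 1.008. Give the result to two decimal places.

8.07 percentage points

Mg in (Mg0.59Fe0.41)3Al2Si3O12: molar mass 441.916 g/mol; 1.77×24.305 = 43.020 g → 9.73 wt%.
Mg in (Mg0.13Fe0.87)5Ca2Si8O22(OH)2: molar mass 949.552 g/mol; 0.65×24.305 = 15.798 g → 1.66 wt%.
Difference = 9.73 − 1.66 = 8.07 percentage points.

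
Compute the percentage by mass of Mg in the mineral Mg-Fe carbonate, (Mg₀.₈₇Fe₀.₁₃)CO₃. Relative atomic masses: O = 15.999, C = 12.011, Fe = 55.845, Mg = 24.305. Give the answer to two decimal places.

23.92 wt%

M((Mg₀.₈₇Fe₀.₁₃)CO₃) = 88.413 g/mol.
Mg contributes 0.87 × 24.305 = 21.145 g per mole.
21.145/88.413 = 0.2392 → 23.92%.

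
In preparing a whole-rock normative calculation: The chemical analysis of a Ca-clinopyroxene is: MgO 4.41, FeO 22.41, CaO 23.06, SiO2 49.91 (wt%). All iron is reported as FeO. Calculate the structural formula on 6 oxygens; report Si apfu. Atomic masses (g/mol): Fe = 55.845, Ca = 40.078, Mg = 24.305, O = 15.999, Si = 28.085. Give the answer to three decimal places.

1.998 Si apfu

4.41 wt% MgO ÷ 40.304 g/mol = 0.10942 mol, giving 0.10942 Mg and 0.10942 O.
22.41 wt% FeO ÷ 71.844 g/mol = 0.31193 mol, giving 0.31193 Fe and 0.31193 O.
23.06 wt% CaO ÷ 56.077 g/mol = 0.41122 mol, giving 0.41122 Ca and 0.41122 O.
49.91 wt% SiO2 ÷ 60.083 g/mol = 0.83068 mol, giving 0.83068 Si and 1.66136 O.
Oxygen sums to 2.49393; scaling by 6/2.49393 = 2.40584 puts the formula on 6 O.
Si: 0.83068 × 2.40584 = 1.998 atoms per formula unit.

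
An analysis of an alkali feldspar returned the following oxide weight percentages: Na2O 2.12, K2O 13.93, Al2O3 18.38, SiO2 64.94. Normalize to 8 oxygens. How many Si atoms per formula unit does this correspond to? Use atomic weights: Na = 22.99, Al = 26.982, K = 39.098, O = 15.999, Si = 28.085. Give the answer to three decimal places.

2.998 Si apfu

Na2O: 2.12/61.979 = 0.03421 mol → 0.06842 mol Na, 0.03421 mol O.
K2O: 13.93/94.195 = 0.14788 mol → 0.29576 mol K, 0.14788 mol O.
Al2O3: 18.38/101.961 = 0.18027 mol → 0.36054 mol Al, 0.54081 mol O.
SiO2: 64.94/60.083 = 1.08084 mol → 1.08084 mol Si, 2.16168 mol O.
Total oxygen = 2.88458 mol. Normalization factor = 8/2.88458 = 2.77337.
Si per 8 O = 1.08084 × 2.77337 = 2.998.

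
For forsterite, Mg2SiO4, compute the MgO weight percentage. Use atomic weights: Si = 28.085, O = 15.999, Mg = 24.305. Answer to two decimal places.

57.29 wt%

Formula mass = 140.691 g/mol.
2 Mg → 2.0000 mol MgO per formula unit; M(MgO) = 40.304, so MgO mass = 80.608 g.
80.608/140.691 × 100 = 57.29 wt%.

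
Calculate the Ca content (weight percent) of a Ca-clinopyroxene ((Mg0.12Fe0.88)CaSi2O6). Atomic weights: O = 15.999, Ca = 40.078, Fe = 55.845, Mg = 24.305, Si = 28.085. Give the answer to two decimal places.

16.41 weight percent

M((Mg0.12Fe0.88)CaSi2O6) = 244.302 g/mol.
Ca contributes 1 × 40.078 = 40.078 g per mole.
40.078/244.302 = 0.1641 → 16.41%.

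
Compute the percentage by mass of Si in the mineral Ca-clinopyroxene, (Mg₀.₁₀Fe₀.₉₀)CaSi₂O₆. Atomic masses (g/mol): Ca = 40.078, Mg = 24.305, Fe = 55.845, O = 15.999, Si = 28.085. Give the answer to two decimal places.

Formula mass = 0.10·24.305 + 0.90·55.845 + 1·40.078 + 2·28.085 + 6·15.999 = 244.933 g/mol, of which 56.170 g is Si.
So Si makes up 56.170/244.933 = 0.2293 of the mass, i.e. 22.93%.

22.93 weight percent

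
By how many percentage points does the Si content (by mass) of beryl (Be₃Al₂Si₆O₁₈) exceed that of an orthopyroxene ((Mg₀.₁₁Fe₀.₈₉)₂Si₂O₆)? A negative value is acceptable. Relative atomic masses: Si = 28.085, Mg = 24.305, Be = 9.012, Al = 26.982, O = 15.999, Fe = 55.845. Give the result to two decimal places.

9.49 percentage points

First mineral: 168.510 g Si in 537.492 g formula = 31.35 wt% Si.
Second mineral: 56.170 g Si in 256.915 g formula = 21.86 wt% Si.
31.35% − 21.86% gives a difference of 9.49 percentage points.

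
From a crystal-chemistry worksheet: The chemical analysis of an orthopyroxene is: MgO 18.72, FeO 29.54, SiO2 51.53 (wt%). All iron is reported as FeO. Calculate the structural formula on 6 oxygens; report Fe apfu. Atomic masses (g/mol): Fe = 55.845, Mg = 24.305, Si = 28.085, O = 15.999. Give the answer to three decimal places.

0.952 Fe apfu

MgO: 18.72/40.304 = 0.46447 mol → 0.46447 mol Mg, 0.46447 mol O.
FeO: 29.54/71.844 = 0.41117 mol → 0.41117 mol Fe, 0.41117 mol O.
SiO2: 51.53/60.083 = 0.85765 mol → 0.85765 mol Si, 1.71530 mol O.
Total oxygen = 2.59094 mol. Normalization factor = 6/2.59094 = 2.31576.
Fe per 6 O = 0.41117 × 2.31576 = 0.952.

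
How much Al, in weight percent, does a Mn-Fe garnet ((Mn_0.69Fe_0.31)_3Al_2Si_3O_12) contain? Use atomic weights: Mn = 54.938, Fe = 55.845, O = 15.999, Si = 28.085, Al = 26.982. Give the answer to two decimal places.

10.88 weight percent

M((Mn_0.69Fe_0.31)_3Al_2Si_3O_12) = 495.865 g/mol.
Al contributes 2 × 26.982 = 53.964 g per mole.
53.964/495.865 = 0.1088 → 10.88%.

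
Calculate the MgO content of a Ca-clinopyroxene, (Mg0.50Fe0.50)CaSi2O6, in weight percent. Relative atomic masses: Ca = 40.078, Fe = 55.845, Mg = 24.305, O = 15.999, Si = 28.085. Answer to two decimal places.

Molar mass of (Mg0.50Fe0.50)CaSi2O6 = 0.50·24.305 + 0.50·55.845 + 1·40.078 + 2·28.085 + 6·15.999 = 232.317 g/mol.
Each formula unit contains 0.50 Mg, equivalent to 0.50/1 = 0.5000 mol MgO.
M(MgO) = 1×24.305 + 1×15.999 = 40.304 g/mol.
Mass of MgO per formula unit = 0.5000 × 40.304 = 20.152 g.
MgO wt% = 20.152 / 232.317 × 100 = 8.67%.

8.67 wt%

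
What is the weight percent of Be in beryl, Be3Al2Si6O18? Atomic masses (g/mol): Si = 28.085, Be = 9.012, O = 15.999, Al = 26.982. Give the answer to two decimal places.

5.03 mass %

M(Be3Al2Si6O18) = 537.492 g/mol.
Be contributes 3 × 9.012 = 27.036 g per mole.
27.036/537.492 = 0.0503 → 5.03%.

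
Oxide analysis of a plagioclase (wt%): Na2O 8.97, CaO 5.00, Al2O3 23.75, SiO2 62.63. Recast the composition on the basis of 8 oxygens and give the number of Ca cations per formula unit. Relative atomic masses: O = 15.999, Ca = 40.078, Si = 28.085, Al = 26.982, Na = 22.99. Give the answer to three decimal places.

Na2O (M=61.979): mol = 0.14473; Na = 0.28946, O = 0.14473.
CaO (M=56.077): mol = 0.08916; Ca = 0.08916, O = 0.08916.
Al2O3 (M=101.961): mol = 0.23293; Al = 0.46586, O = 0.69879.
SiO2 (M=60.083): mol = 1.04239; Si = 1.04239, O = 2.08478.
ΣO = 3.01746; factor = 8/ΣO = 2.65124.
Ca apfu = 0.08916 × 2.65124 = 0.236.

0.236 Ca apfu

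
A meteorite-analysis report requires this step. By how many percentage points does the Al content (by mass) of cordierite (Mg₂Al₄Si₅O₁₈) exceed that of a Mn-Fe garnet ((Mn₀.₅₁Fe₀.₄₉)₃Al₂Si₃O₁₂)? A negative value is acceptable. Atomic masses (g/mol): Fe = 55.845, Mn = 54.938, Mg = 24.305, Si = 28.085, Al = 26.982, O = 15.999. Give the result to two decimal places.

7.58 percentage points

First mineral: 107.928 g Al in 584.945 g formula = 18.45 wt% Al.
Second mineral: 53.964 g Al in 496.354 g formula = 10.87 wt% Al.
18.45% − 10.87% gives a difference of 7.58 percentage points.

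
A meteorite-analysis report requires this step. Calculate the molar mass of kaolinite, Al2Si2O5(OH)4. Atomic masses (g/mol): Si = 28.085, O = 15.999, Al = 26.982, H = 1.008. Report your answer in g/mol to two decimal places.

M = 2×26.982 + 2×28.085 + 9×15.999 + 4×1.008

258.16 g/mol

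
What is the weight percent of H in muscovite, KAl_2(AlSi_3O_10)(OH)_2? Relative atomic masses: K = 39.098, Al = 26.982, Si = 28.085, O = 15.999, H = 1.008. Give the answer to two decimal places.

Molar mass of KAl_2(AlSi_3O_10)(OH)_2: 1×39.098 + 3×26.982 + 3×28.085 + 12×15.999 + 2×1.008 = 398.303 g/mol.
Mass of H per formula unit: 2 × 1.008 = 2.016 g.
Weight fraction H = 2.016 / 398.303 = 0.0051.

0.51 wt%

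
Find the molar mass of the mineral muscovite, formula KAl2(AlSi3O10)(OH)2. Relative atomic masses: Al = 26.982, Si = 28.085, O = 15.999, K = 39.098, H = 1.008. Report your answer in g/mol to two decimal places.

K: 1 × 39.098 = 39.0980
Al: 3 × 26.982 = 80.9460
Si: 3 × 28.085 = 84.2550
O: 12 × 15.999 = 191.9880
H: 2 × 1.008 = 2.0160
Summing the contributions gives the formula mass.

398.30 g/mol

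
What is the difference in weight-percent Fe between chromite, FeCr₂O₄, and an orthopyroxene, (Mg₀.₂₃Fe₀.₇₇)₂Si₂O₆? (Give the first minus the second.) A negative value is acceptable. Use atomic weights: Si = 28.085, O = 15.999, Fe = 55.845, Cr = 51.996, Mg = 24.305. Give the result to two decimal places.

M(FeCr₂O₄) = 223.833 g/mol, so wt% Fe = 55.845/223.833 × 100 = 24.95%.
M((Mg₀.₂₃Fe₀.₇₇)₂Si₂O₆) = 249.346 g/mol, so wt% Fe = 86.001/249.346 × 100 = 34.49%.
24.95 − 34.49 = -9.54 pp.

-9.54 percentage points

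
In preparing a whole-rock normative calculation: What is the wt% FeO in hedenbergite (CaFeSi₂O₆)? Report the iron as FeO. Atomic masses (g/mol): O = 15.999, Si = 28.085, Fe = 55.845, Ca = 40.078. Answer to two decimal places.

Formula mass = 248.087 g/mol.
1 Fe → 1.0000 mol FeO per formula unit; M(FeO) = 71.844, so FeO mass = 71.844 g.
71.844/248.087 × 100 = 28.96 wt%.

28.96 wt%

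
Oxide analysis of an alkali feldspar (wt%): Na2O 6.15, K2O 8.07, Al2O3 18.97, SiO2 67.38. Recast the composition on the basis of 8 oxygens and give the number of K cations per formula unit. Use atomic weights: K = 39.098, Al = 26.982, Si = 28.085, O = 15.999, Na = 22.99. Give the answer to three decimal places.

Na2O: 6.15/61.979 = 0.09923 mol → 0.19846 mol Na, 0.09923 mol O.
K2O: 8.07/94.195 = 0.08567 mol → 0.17134 mol K, 0.08567 mol O.
Al2O3: 18.97/101.961 = 0.18605 mol → 0.37210 mol Al, 0.55815 mol O.
SiO2: 67.38/60.083 = 1.12145 mol → 1.12145 mol Si, 2.24290 mol O.
Total oxygen = 2.98595 mol. Normalization factor = 8/2.98595 = 2.67921.
K per 8 O = 0.17134 × 2.67921 = 0.459.

0.459 K apfu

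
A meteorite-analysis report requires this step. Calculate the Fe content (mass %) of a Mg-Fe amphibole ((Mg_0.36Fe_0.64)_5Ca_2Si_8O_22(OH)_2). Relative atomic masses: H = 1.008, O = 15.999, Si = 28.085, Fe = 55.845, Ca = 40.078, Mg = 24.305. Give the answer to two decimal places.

Molar mass of (Mg_0.36Fe_0.64)_5Ca_2Si_8O_22(OH)_2: 1.80*24.305 + 3.20*55.845 + 2*40.078 + 8*28.085 + 24*15.999 + 2*1.008 = 913.281 g/mol.
Mass of Fe per formula unit: 3.20 × 55.845 = 178.704 g.
Weight fraction Fe = 178.704 / 913.281 = 0.1957.

19.57 mass %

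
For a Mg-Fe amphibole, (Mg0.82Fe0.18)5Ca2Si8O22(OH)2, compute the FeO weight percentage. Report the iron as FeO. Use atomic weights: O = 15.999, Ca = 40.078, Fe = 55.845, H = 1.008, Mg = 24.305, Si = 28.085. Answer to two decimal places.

M((Mg0.82Fe0.18)5Ca2Si8O22(OH)2) = 840.739 g/mol; M(FeO) = 71.844 g/mol.
Moles FeO per formula unit = 0.90 Fe ÷ 1 = 0.9000.
FeO fraction = (0.9000 × 71.844) / 840.739 = 64.660/840.739 = 0.0769.

7.69 wt%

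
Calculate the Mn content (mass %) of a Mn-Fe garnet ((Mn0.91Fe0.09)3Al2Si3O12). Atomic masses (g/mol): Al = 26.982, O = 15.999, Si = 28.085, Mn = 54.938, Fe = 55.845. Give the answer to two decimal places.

30.28 mass %

M((Mn0.91Fe0.09)3Al2Si3O12) = 495.266 g/mol.
Mn contributes 2.73 × 54.938 = 149.981 g per mole.
149.981/495.266 = 0.3028 → 30.28%.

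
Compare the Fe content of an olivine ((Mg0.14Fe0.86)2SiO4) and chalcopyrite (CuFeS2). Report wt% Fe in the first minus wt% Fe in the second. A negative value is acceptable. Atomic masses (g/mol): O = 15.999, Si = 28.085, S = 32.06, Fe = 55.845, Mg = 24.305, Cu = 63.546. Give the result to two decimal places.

18.84 percentage points

First mineral: 96.053 g Fe in 194.940 g formula = 49.27 wt% Fe.
Second mineral: 55.845 g Fe in 183.511 g formula = 30.43 wt% Fe.
49.27% − 30.43% gives a difference of 18.84 percentage points.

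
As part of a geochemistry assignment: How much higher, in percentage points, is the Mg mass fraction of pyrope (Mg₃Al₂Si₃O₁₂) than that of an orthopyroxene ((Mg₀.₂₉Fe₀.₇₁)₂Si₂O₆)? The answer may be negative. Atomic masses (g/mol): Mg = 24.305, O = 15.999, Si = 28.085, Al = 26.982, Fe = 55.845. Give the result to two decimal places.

Mg in Mg₃Al₂Si₃O₁₂: molar mass 403.122 g/mol; 3×24.305 = 72.915 g → 18.09 wt%.
Mg in (Mg₀.₂₉Fe₀.₇₁)₂Si₂O₆: molar mass 245.561 g/mol; 0.58×24.305 = 14.097 g → 5.74 wt%.
Difference = 18.09 − 5.74 = 12.35 percentage points.

12.35 percentage points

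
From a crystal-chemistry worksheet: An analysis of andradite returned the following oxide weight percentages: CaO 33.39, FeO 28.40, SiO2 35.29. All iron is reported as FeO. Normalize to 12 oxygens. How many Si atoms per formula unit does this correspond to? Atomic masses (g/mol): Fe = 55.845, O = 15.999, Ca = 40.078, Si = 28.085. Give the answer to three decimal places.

CaO (M=56.077): mol = 0.59543; Ca = 0.59543, O = 0.59543.
FeO (M=71.844): mol = 0.39530; Fe = 0.39530, O = 0.39530.
SiO2 (M=60.083): mol = 0.58735; Si = 0.58735, O = 1.17470.
ΣO = 2.16543; factor = 12/ΣO = 5.54162.
Si apfu = 0.58735 × 5.54162 = 3.255.

3.255 Si apfu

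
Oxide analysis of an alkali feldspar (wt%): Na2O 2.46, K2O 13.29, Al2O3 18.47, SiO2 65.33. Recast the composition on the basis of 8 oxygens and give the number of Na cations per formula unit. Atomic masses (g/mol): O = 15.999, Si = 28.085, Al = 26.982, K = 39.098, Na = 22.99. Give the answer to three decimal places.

0.219 Na apfu

Na2O: 2.46/61.979 = 0.03969 mol → 0.07938 mol Na, 0.03969 mol O.
K2O: 13.29/94.195 = 0.14109 mol → 0.28218 mol K, 0.14109 mol O.
Al2O3: 18.47/101.961 = 0.18115 mol → 0.36230 mol Al, 0.54345 mol O.
SiO2: 65.33/60.083 = 1.08733 mol → 1.08733 mol Si, 2.17466 mol O.
Total oxygen = 2.89889 mol. Normalization factor = 8/2.89889 = 2.75968.
Na per 8 O = 0.07938 × 2.75968 = 0.219.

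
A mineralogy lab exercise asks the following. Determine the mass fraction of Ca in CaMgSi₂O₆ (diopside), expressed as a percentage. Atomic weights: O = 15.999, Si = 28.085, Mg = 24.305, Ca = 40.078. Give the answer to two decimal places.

Molar mass of CaMgSi₂O₆: 1·40.078 + 1·24.305 + 2·28.085 + 6·15.999 = 216.547 g/mol.
Mass of Ca per formula unit: 1 × 40.078 = 40.078 g.
Weight fraction Ca = 40.078 / 216.547 = 0.1851.

18.51 weight percent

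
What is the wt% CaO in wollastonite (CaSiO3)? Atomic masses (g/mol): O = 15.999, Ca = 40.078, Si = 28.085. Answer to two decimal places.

M(CaSiO3) = 116.160 g/mol; M(CaO) = 56.077 g/mol.
Moles CaO per formula unit = 1 Ca ÷ 1 = 1.0000.
CaO fraction = (1.0000 × 56.077) / 116.160 = 56.077/116.160 = 0.4828.

48.28 wt%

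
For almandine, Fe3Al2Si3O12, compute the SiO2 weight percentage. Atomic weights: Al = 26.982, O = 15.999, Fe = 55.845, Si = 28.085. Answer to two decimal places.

M(Fe3Al2Si3O12) = 497.742 g/mol; M(SiO2) = 60.083 g/mol.
Moles SiO2 per formula unit = 3 Si ÷ 1 = 3.0000.
SiO2 fraction = (3.0000 × 60.083) / 497.742 = 180.249/497.742 = 0.3621.

36.21 wt%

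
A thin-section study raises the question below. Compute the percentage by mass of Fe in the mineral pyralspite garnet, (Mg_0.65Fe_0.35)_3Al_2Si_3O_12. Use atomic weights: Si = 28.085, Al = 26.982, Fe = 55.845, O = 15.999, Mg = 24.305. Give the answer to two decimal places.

13.44 wt%

Molar mass of (Mg_0.65Fe_0.35)_3Al_2Si_3O_12: 1.95*24.305 + 1.05*55.845 + 2*26.982 + 3*28.085 + 12*15.999 = 436.239 g/mol.
Mass of Fe per formula unit: 1.05 × 55.845 = 58.637 g.
Weight fraction Fe = 58.637 / 436.239 = 0.1344.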